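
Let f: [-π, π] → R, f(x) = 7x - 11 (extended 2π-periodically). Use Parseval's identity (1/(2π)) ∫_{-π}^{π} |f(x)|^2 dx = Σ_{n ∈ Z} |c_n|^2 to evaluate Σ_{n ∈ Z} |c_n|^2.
Σ |c_n|^2 = 49π^2/3 + 121

Expand and integrate term by term over [-π, π]:
  ∫ (7x)^2 dx = 49·(2π^3/3); ∫ 2·7·(-11)·x dx = 0 (odd integrand); ∫ (-11)^2 dx = 121·2π.
So (1/(2π)) ∫_{-π}^{π} (7x - 11)^2 dx = 49π^2/3 + 121 = 49π^2/3 + 121.
Parseval ⇒ Σ |c_n|^2 = 49π^2/3 + 121.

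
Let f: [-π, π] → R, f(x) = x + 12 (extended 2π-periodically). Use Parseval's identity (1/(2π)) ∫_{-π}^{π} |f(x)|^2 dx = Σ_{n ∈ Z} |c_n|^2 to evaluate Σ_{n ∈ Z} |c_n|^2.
Σ |c_n|^2 = π^2/3 + 144

Expand and integrate term by term over [-π, π]:
  ∫ (x)^2 dx = 1·(2π^3/3); ∫ 2·1·(12)·x dx = 0 (odd integrand); ∫ 12^2 dx = 144·2π.
So (1/(2π)) ∫_{-π}^{π} (x + 12)^2 dx = 1π^2/3 + 144 = π^2/3 + 144.
Parseval ⇒ Σ |c_n|^2 = π^2/3 + 144.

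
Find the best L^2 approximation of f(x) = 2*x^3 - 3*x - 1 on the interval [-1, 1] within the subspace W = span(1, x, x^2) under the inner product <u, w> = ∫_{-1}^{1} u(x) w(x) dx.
g(x) = -9*x/5 - 1

The best approximation g ∈ W is the orthogonal projection of f onto W. Writing g = a_0 + a_1 x + a_2 x^2, the coefficients solve the normal equations G · a = b where
  G_{ij} = <φ_i, φ_j> and b_i = <f, φ_i>, with φ_0 = 1, φ_1 = x, φ_2 = x^2.
G =
  [2, 0, 2/3]
  [0, 2/3, 0]
  [2/3, 0, 2/5],
b = (-2, -6/5, -2/3).
Solving gives a_0 = -1, a_1 = -9/5, a_2 = 0, so
  g(x) = -9*x/5 - 1.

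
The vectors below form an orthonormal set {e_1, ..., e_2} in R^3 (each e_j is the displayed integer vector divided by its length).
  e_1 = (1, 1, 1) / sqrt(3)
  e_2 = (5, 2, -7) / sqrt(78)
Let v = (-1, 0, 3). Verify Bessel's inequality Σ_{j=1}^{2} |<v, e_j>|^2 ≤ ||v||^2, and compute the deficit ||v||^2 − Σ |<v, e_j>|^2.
Σ |<v, e_j>|^2 = 10; ||v||^2 = 10; deficit = 0

Write each e_j = u_j / sqrt(<u_j, u_j>) where u_j is the displayed integer vector. Then <v, e_j> = <v, u_j> / sqrt(<u_j, u_j>), so |<v, e_j>|^2 = <v, u_j>^2 / <u_j, u_j>.
Coefficients: <v, e_1> = 2/sqrt(3), <v, e_2> = -26/sqrt(78).
Square and sum: Σ |<v, e_j>|^2 = 10.
Compute ||v||^2 = v·v = 10.
Deficit = 10 − 10 = 0 ≥ 0, confirming Bessel's inequality. (The deficit equals ||v − Σ <v,e_j> e_j||^2, the squared distance from v to span{e_j}.)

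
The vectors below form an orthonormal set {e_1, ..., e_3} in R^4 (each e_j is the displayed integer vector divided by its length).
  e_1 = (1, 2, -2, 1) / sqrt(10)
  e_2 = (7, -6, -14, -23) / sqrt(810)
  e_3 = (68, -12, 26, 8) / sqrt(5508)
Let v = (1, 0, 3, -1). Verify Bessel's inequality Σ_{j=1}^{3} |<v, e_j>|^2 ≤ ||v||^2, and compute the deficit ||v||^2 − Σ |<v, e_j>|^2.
Σ |<v, e_j>|^2 = 123/17; ||v||^2 = 11; deficit = 64/17

Write each e_j = u_j / sqrt(<u_j, u_j>) where u_j is the displayed integer vector. Then <v, e_j> = <v, u_j> / sqrt(<u_j, u_j>), so |<v, e_j>|^2 = <v, u_j>^2 / <u_j, u_j>.
Coefficients: <v, e_1> = -6/sqrt(10), <v, e_2> = -12/sqrt(810), <v, e_3> = 138/sqrt(5508).
Square and sum: Σ |<v, e_j>|^2 = 123/17.
Compute ||v||^2 = v·v = 11.
Deficit = 11 − 123/17 = 64/17 ≥ 0, confirming Bessel's inequality. (The deficit equals ||v − Σ <v,e_j> e_j||^2, the squared distance from v to span{e_j}.)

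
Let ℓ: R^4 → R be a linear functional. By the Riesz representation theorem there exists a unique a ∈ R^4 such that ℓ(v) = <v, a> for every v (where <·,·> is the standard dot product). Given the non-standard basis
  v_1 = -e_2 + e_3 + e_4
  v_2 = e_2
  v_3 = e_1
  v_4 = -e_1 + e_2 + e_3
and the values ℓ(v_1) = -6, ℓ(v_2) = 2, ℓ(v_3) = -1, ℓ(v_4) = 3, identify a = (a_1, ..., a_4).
a = (-1, 2, 0, -4)

Write a = (a_1, ..., a_4) in the standard basis. For each basis vector v_i, ℓ(v_i) = <v_i, a> is a linear equation in the a_j's. Collect the n equations into a matrix system V a = ℓ, where row i of V is v_i (expressed in the standard basis). Since V is invertible (lower-triangular with 1s on the diagonal, up to permutation), solve by back-substitution:
  V =
[[0, -1, 1, 1],
 [0, 1, 0, 0],
 [1, 0, 0, 0],
 [-1, 1, 1, 0]]
  V a = (-6, 2, -1, 3)
Solving gives a = (-1, 2, 0, -4).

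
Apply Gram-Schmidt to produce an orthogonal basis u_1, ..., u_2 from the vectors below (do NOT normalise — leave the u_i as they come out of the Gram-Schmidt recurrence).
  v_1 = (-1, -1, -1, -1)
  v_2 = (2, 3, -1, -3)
Orthogonal basis:
  u_1 = (-1, -1, -1, -1)
  u_2 = (7/4, 11/4, -5/4, -13/4)

Apply the Gram-Schmidt recurrence
  u_1 = v_1
  u_i = v_i − Σ_{j<i} ((v_i · u_j) / (u_j · u_j)) · u_j.

Step by step this gives:
  u_1 = (-1, -1, -1, -1)
  u_2 = (7/4, 11/4, -5/4, -13/4)

Orthogonality check:
  u_2 · u_1 = 0 (should be 0)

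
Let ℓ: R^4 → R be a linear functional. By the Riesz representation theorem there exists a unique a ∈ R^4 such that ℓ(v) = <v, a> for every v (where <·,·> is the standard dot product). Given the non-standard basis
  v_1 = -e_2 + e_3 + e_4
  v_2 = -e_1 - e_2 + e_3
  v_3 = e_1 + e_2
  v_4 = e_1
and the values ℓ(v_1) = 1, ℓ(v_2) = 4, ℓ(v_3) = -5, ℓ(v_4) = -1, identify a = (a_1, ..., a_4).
a = (-1, -4, -1, -2)

Write a = (a_1, ..., a_4) in the standard basis. For each basis vector v_i, ℓ(v_i) = <v_i, a> is a linear equation in the a_j's. Collect the n equations into a matrix system V a = ℓ, where row i of V is v_i (expressed in the standard basis). Since V is invertible (lower-triangular with 1s on the diagonal, up to permutation), solve by back-substitution:
  V =
[[0, -1, 1, 1],
 [-1, -1, 1, 0],
 [1, 1, 0, 0],
 [1, 0, 0, 0]]
  V a = (1, 4, -5, -1)
Solving gives a = (-1, -4, -1, -2).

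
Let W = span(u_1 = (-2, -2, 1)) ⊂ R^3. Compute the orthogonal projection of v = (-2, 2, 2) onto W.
proj_W(v) = (-4/9, -4/9, 2/9)

Set up U = [u_1 | ... | u_1] ∈ R^(3×1). The projector onto W = col(U) is P = U (U^T U)^(-1) U^T.
Compute U^T U =
  [9],
and U^T v = (2).
Solve U^T U · c = U^T v for the coefficients: c = (2/9). The projection is proj_W(v) = U c.
Check: (v - proj_W(v)) · u_1 = 0  (should be 0).
Result: proj_W(v) = (-4/9, -4/9, 2/9).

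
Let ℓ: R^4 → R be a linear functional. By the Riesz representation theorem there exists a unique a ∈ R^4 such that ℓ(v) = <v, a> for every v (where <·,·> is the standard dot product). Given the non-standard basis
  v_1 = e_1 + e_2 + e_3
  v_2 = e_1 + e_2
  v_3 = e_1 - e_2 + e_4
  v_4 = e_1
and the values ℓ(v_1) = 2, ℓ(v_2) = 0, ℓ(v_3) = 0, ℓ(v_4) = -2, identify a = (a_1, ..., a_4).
a = (-2, 2, 2, 4)

Write a = (a_1, ..., a_4) in the standard basis. For each basis vector v_i, ℓ(v_i) = <v_i, a> is a linear equation in the a_j's. Collect the n equations into a matrix system V a = ℓ, where row i of V is v_i (expressed in the standard basis). Since V is invertible (lower-triangular with 1s on the diagonal, up to permutation), solve by back-substitution:
  V =
[[1, 1, 1, 0],
 [1, 1, 0, 0],
 [1, -1, 0, 1],
 [1, 0, 0, 0]]
  V a = (2, 0, 0, -2)
Solving gives a = (-2, 2, 2, 4).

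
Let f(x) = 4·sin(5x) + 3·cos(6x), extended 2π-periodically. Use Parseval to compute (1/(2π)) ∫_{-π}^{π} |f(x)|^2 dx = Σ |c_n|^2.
Σ |c_n|^2 = 25/2

Expand |f|^2 and use orthogonality of {sin(nx), cos(mx)} on [-π, π]:
  ∫_{-π}^{π} sin(nx)^2 dx = π, ∫ cos(mx)^2 dx = π, and cross terms integrate to 0.
So ∫_{-π}^{π} f(x)^2 dx = 4^2 · π + 3^2 · π = (16 + 9)π.
Divide by 2π: (16 + 9)/2 = 25/2.
By Parseval, this equals Σ |c_n|^2.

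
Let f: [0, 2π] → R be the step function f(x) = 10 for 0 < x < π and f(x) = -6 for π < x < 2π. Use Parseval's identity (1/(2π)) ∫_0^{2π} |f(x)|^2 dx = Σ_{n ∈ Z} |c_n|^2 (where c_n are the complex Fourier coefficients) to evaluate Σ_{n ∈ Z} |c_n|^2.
Σ |c_n|^2 = 68

Parseval equates the L^2 energy of f (normalised by 1/(2π)) with the ℓ^2 sum of its Fourier coefficients: (1/(2π)) ∫_0^{2π} |f|^2 = Σ |c_n|^2.
Compute the left side: (1/(2π)) [∫_0^π 10^2 dx + ∫_π^{2π} (-6)^2 dx] = (1/(2π)) · (100π + 36π) = (100 + 36)/2 = 68.
So Σ_{n ∈ Z} |c_n|^2 = 68.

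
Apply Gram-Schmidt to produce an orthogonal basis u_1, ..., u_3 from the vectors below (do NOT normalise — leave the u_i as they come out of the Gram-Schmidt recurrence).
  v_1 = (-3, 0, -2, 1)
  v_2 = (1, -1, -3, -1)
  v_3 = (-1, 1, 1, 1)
Orthogonal basis:
  u_1 = (-3, 0, -2, 1)
  u_2 = (10/7, -1, -19/7, -8/7)
  u_3 = (8/41, 19/41, -7/41, 10/41)

Apply the Gram-Schmidt recurrence
  u_1 = v_1
  u_i = v_i − Σ_{j<i} ((v_i · u_j) / (u_j · u_j)) · u_j.

Step by step this gives:
  u_1 = (-3, 0, -2, 1)
  u_2 = (10/7, -1, -19/7, -8/7)
  u_3 = (8/41, 19/41, -7/41, 10/41)

Orthogonality check:
  u_2 · u_1 = 0 (should be 0)
  u_3 · u_1 = 0 (should be 0)
  u_3 · u_2 = 0 (should be 0)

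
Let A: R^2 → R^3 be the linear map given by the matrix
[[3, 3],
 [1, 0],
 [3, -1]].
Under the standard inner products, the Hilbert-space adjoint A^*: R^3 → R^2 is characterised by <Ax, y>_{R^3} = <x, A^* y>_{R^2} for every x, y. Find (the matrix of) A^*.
A^* = A^T =
[[3, 1, 3],
 [3, 0, -1]]

For real matrices with standard dot products, the defining identity <Ax, y> = <x, A^* y> gives (Ax)^T y = x^T (A^*) y, i.e. x^T A^T y = x^T (A^*) y. Since this holds for all x, y, we must have A^* = A^T. Therefore
A^* =
[[3, 1, 3],
 [3, 0, -1]].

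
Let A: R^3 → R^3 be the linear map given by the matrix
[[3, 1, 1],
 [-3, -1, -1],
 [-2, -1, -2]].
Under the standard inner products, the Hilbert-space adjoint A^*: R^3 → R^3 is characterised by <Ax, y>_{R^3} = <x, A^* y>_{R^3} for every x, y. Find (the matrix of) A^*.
A^* = A^T =
[[3, -3, -2],
 [1, -1, -1],
 [1, -1, -2]]

For real matrices with standard dot products, the defining identity <Ax, y> = <x, A^* y> gives (Ax)^T y = x^T (A^*) y, i.e. x^T A^T y = x^T (A^*) y. Since this holds for all x, y, we must have A^* = A^T. Therefore
A^* =
[[3, -3, -2],
 [1, -1, -1],
 [1, -1, -2]].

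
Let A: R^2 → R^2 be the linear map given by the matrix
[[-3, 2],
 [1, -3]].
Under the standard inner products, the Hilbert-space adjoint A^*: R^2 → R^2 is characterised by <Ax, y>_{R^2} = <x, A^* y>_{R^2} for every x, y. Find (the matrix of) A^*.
A^* = A^T =
[[-3, 1],
 [2, -3]]

For real matrices with standard dot products, the defining identity <Ax, y> = <x, A^* y> gives (Ax)^T y = x^T (A^*) y, i.e. x^T A^T y = x^T (A^*) y. Since this holds for all x, y, we must have A^* = A^T. Therefore
A^* =
[[-3, 1],
 [2, -3]].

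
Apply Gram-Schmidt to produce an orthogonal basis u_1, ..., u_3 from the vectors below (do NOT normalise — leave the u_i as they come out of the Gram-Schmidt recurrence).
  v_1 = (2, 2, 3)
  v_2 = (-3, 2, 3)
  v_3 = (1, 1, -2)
Orthogonal basis:
  u_1 = (2, 2, 3)
  u_2 = (-65/17, 20/17, 30/17)
  u_3 = (0, 21/13, -14/13)

Apply the Gram-Schmidt recurrence
  u_1 = v_1
  u_i = v_i − Σ_{j<i} ((v_i · u_j) / (u_j · u_j)) · u_j.

Step by step this gives:
  u_1 = (2, 2, 3)
  u_2 = (-65/17, 20/17, 30/17)
  u_3 = (0, 21/13, -14/13)

Orthogonality check:
  u_2 · u_1 = 0 (should be 0)
  u_3 · u_1 = 0 (should be 0)
  u_3 · u_2 = 0 (should be 0)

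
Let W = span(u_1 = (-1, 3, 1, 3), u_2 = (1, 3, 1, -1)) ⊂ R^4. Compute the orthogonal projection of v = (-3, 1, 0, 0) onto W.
proj_W(v) = (-9/17, 9/17, 3/17, 21/17)

Set up U = [u_1 | ... | u_2] ∈ R^(4×2). The projector onto W = col(U) is P = U (U^T U)^(-1) U^T.
Compute U^T U =
  [20, 6]
  [6, 12],
and U^T v = (6, 0).
Solve U^T U · c = U^T v for the coefficients: c = (6/17, -3/17). The projection is proj_W(v) = U c.
Check: (v - proj_W(v)) · u_1 = 0  (should be 0).
Check: (v - proj_W(v)) · u_2 = 0  (should be 0).
Result: proj_W(v) = (-9/17, 9/17, 3/17, 21/17).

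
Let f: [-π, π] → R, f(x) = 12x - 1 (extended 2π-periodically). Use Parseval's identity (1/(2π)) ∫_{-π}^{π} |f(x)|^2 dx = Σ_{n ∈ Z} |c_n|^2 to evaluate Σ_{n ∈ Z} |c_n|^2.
Σ |c_n|^2 = 48π^2 + 1

Expand and integrate term by term over [-π, π]:
  ∫ (12x)^2 dx = 144·(2π^3/3); ∫ 2·12·(-1)·x dx = 0 (odd integrand); ∫ (-1)^2 dx = 1·2π.
So (1/(2π)) ∫_{-π}^{π} (12x - 1)^2 dx = 144π^2/3 + 1 = 48π^2 + 1.
Parseval ⇒ Σ |c_n|^2 = 48π^2 + 1.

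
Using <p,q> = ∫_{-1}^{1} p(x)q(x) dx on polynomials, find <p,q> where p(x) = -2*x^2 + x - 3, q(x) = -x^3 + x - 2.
<p,q> = 224/15

Expand the product: p(x)·q(x) = 2*x^5 - x^4 + x^3 + 5*x^2 - 5*x + 6.
∫_{-1}^{1} of each monomial x^k gives [2/(k+1) if k even, 0 if k odd]. Integrating term-by-term (or equivalently evaluating the antiderivative F(x) = x^6/3 - x^5/5 + x^4/4 + 5*x^3/3 - 5*x^2/2 + 6*x at the endpoints):
  F(1) − F(−1) = 111/20 − (-563/60) = 224/15.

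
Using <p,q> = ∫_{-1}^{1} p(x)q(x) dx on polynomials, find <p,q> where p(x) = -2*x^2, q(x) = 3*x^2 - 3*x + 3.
<p,q> = -32/5

Expand the product: p(x)·q(x) = -6*x^4 + 6*x^3 - 6*x^2.
∫_{-1}^{1} of each monomial x^k gives [2/(k+1) if k even, 0 if k odd]. Integrating term-by-term (or equivalently evaluating the antiderivative F(x) = -6*x^5/5 + 3*x^4/2 - 2*x^3 at the endpoints):
  F(1) − F(−1) = -17/10 − (47/10) = -32/5.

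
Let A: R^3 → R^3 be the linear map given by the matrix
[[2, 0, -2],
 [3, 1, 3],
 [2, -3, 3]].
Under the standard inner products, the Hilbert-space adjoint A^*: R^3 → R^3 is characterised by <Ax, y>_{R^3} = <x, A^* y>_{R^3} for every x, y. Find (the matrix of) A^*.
A^* = A^T =
[[2, 3, 2],
 [0, 1, -3],
 [-2, 3, 3]]

For real matrices with standard dot products, the defining identity <Ax, y> = <x, A^* y> gives (Ax)^T y = x^T (A^*) y, i.e. x^T A^T y = x^T (A^*) y. Since this holds for all x, y, we must have A^* = A^T. Therefore
A^* =
[[2, 3, 2],
 [0, 1, -3],
 [-2, 3, 3]].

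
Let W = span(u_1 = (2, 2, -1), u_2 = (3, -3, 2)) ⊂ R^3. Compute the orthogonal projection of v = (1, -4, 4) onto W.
proj_W(v) = (213/194, -909/194, 274/97)

Set up U = [u_1 | ... | u_2] ∈ R^(3×2). The projector onto W = col(U) is P = U (U^T U)^(-1) U^T.
Compute U^T U =
  [9, -2]
  [-2, 22],
and U^T v = (-10, 23).
Solve U^T U · c = U^T v for the coefficients: c = (-87/97, 187/194). The projection is proj_W(v) = U c.
Check: (v - proj_W(v)) · u_1 = 0  (should be 0).
Check: (v - proj_W(v)) · u_2 = 0  (should be 0).
Result: proj_W(v) = (213/194, -909/194, 274/97).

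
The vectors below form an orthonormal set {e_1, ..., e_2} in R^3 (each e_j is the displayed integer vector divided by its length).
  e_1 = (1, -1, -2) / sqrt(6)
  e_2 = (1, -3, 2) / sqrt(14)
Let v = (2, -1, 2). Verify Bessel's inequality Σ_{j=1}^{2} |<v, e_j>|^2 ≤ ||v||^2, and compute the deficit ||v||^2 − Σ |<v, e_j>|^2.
Σ |<v, e_j>|^2 = 125/21; ||v||^2 = 9; deficit = 64/21

Write each e_j = u_j / sqrt(<u_j, u_j>) where u_j is the displayed integer vector. Then <v, e_j> = <v, u_j> / sqrt(<u_j, u_j>), so |<v, e_j>|^2 = <v, u_j>^2 / <u_j, u_j>.
Coefficients: <v, e_1> = -1/sqrt(6), <v, e_2> = 9/sqrt(14).
Square and sum: Σ |<v, e_j>|^2 = 125/21.
Compute ||v||^2 = v·v = 9.
Deficit = 9 − 125/21 = 64/21 ≥ 0, confirming Bessel's inequality. (The deficit equals ||v − Σ <v,e_j> e_j||^2, the squared distance from v to span{e_j}.)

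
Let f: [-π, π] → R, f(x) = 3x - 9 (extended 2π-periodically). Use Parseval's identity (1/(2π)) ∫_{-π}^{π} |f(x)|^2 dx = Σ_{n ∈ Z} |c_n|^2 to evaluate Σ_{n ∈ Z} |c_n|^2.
Σ |c_n|^2 = 3π^2 + 81

Expand and integrate term by term over [-π, π]:
  ∫ (3x)^2 dx = 9·(2π^3/3); ∫ 2·3·(-9)·x dx = 0 (odd integrand); ∫ (-9)^2 dx = 81·2π.
So (1/(2π)) ∫_{-π}^{π} (3x - 9)^2 dx = 9π^2/3 + 81 = 3π^2 + 81.
Parseval ⇒ Σ |c_n|^2 = 3π^2 + 81.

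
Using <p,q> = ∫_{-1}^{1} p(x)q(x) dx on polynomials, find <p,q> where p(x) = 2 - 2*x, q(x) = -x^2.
<p,q> = -4/3

Expand the product: p(x)·q(x) = 2*x^3 - 2*x^2.
∫_{-1}^{1} of each monomial x^k gives [2/(k+1) if k even, 0 if k odd]. Integrating term-by-term (or equivalently evaluating the antiderivative F(x) = x^4/2 - 2*x^3/3 at the endpoints):
  F(1) − F(−1) = -1/6 − (7/6) = -4/3.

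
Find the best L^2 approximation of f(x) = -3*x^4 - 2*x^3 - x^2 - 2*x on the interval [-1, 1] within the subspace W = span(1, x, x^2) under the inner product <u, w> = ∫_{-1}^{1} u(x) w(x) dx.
g(x) = -25*x^2/7 - 16*x/5 + 9/35

The best approximation g ∈ W is the orthogonal projection of f onto W. Writing g = a_0 + a_1 x + a_2 x^2, the coefficients solve the normal equations G · a = b where
  G_{ij} = <φ_i, φ_j> and b_i = <f, φ_i>, with φ_0 = 1, φ_1 = x, φ_2 = x^2.
G =
  [2, 0, 2/3]
  [0, 2/3, 0]
  [2/3, 0, 2/5],
b = (-28/15, -32/15, -44/35).
Solving gives a_0 = 9/35, a_1 = -16/5, a_2 = -25/7, so
  g(x) = -25*x^2/7 - 16*x/5 + 9/35.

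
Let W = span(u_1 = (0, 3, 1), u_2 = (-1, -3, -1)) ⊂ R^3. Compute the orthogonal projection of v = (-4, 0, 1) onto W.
proj_W(v) = (-4, 3/10, 1/10)

Set up U = [u_1 | ... | u_2] ∈ R^(3×2). The projector onto W = col(U) is P = U (U^T U)^(-1) U^T.
Compute U^T U =
  [10, -10]
  [-10, 11],
and U^T v = (1, 3).
Solve U^T U · c = U^T v for the coefficients: c = (41/10, 4). The projection is proj_W(v) = U c.
Check: (v - proj_W(v)) · u_1 = 0  (should be 0).
Check: (v - proj_W(v)) · u_2 = 0  (should be 0).
Result: proj_W(v) = (-4, 3/10, 1/10).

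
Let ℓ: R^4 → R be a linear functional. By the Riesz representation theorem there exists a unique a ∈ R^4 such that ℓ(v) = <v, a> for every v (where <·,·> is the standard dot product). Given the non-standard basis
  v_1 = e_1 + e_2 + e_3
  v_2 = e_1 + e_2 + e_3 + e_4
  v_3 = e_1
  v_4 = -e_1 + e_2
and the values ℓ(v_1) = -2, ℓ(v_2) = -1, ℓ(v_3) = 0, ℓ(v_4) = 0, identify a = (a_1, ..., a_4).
a = (0, 0, -2, 1)

Write a = (a_1, ..., a_4) in the standard basis. For each basis vector v_i, ℓ(v_i) = <v_i, a> is a linear equation in the a_j's. Collect the n equations into a matrix system V a = ℓ, where row i of V is v_i (expressed in the standard basis). Since V is invertible (lower-triangular with 1s on the diagonal, up to permutation), solve by back-substitution:
  V =
[[1, 1, 1, 0],
 [1, 1, 1, 1],
 [1, 0, 0, 0],
 [-1, 1, 0, 0]]
  V a = (-2, -1, 0, 0)
Solving gives a = (0, 0, -2, 1).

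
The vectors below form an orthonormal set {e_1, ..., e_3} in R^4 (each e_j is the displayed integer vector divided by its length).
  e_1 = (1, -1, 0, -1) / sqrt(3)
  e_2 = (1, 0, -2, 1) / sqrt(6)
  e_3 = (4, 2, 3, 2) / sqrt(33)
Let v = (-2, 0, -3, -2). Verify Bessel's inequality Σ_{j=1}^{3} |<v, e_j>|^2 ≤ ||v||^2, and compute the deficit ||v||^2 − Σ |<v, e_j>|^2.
Σ |<v, e_j>|^2 = 463/33; ||v||^2 = 17; deficit = 98/33

Write each e_j = u_j / sqrt(<u_j, u_j>) where u_j is the displayed integer vector. Then <v, e_j> = <v, u_j> / sqrt(<u_j, u_j>), so |<v, e_j>|^2 = <v, u_j>^2 / <u_j, u_j>.
Coefficients: <v, e_1> = 0/sqrt(3), <v, e_2> = 2/sqrt(6), <v, e_3> = -21/sqrt(33).
Square and sum: Σ |<v, e_j>|^2 = 463/33.
Compute ||v||^2 = v·v = 17.
Deficit = 17 − 463/33 = 98/33 ≥ 0, confirming Bessel's inequality. (The deficit equals ||v − Σ <v,e_j> e_j||^2, the squared distance from v to span{e_j}.)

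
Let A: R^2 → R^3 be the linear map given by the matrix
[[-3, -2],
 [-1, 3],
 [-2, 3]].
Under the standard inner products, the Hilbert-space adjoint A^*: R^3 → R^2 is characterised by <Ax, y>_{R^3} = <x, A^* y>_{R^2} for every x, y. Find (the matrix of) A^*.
A^* = A^T =
[[-3, -1, -2],
 [-2, 3, 3]]

For real matrices with standard dot products, the defining identity <Ax, y> = <x, A^* y> gives (Ax)^T y = x^T (A^*) y, i.e. x^T A^T y = x^T (A^*) y. Since this holds for all x, y, we must have A^* = A^T. Therefore
A^* =
[[-3, -1, -2],
 [-2, 3, 3]].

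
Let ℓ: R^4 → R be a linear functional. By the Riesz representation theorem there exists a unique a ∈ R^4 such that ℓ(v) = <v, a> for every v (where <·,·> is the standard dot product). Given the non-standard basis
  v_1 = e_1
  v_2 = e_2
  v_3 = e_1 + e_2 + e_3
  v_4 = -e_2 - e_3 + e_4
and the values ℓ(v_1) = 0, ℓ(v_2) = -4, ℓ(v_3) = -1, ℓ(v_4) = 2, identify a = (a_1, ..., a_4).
a = (0, -4, 3, 1)

Write a = (a_1, ..., a_4) in the standard basis. For each basis vector v_i, ℓ(v_i) = <v_i, a> is a linear equation in the a_j's. Collect the n equations into a matrix system V a = ℓ, where row i of V is v_i (expressed in the standard basis). Since V is invertible (lower-triangular with 1s on the diagonal, up to permutation), solve by back-substitution:
  V =
[[1, 0, 0, 0],
 [0, 1, 0, 0],
 [1, 1, 1, 0],
 [0, -1, -1, 1]]
  V a = (0, -4, -1, 2)
Solving gives a = (0, -4, 3, 1).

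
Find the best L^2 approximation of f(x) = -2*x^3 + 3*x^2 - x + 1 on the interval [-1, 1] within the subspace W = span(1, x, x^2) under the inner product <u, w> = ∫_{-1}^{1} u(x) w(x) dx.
g(x) = 3*x^2 - 11*x/5 + 1

The best approximation g ∈ W is the orthogonal projection of f onto W. Writing g = a_0 + a_1 x + a_2 x^2, the coefficients solve the normal equations G · a = b where
  G_{ij} = <φ_i, φ_j> and b_i = <f, φ_i>, with φ_0 = 1, φ_1 = x, φ_2 = x^2.
G =
  [2, 0, 2/3]
  [0, 2/3, 0]
  [2/3, 0, 2/5],
b = (4, -22/15, 28/15).
Solving gives a_0 = 1, a_1 = -11/5, a_2 = 3, so
  g(x) = 3*x^2 - 11*x/5 + 1.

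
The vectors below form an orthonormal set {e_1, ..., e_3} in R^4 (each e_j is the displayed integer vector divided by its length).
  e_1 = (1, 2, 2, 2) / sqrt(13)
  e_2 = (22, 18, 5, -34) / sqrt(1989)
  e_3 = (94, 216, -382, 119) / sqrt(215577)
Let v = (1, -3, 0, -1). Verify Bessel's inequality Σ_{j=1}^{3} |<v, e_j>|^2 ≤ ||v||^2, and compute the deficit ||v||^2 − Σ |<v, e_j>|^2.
Σ |<v, e_j>|^2 = 648*2**(105/124)*3**(41/124)*5**(53/124)*7**(49/124)/1225; ||v||^2 = 11; deficit = 7225/1409

Write each e_j = u_j / sqrt(<u_j, u_j>) where u_j is the displayed integer vector. Then <v, e_j> = <v, u_j> / sqrt(<u_j, u_j>), so |<v, e_j>|^2 = <v, u_j>^2 / <u_j, u_j>.
Coefficients: <v, e_1> = -7/sqrt(13), <v, e_2> = 2/sqrt(1989), <v, e_3> = -673/sqrt(215577).
Square and sum: Σ |<v, e_j>|^2 = 648*2**(105/124)*3**(41/124)*5**(53/124)*7**(49/124)/1225.
Compute ||v||^2 = v·v = 11.
Deficit = 11 − 648*2**(105/124)*3**(41/124)*5**(53/124)*7**(49/124)/1225 = 7225/1409 ≥ 0, confirming Bessel's inequality. (The deficit equals ||v − Σ <v,e_j> e_j||^2, the squared distance from v to span{e_j}.)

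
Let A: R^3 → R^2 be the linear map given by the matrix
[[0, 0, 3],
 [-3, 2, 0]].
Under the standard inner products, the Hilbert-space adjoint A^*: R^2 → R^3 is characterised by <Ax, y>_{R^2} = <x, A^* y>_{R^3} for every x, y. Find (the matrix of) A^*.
A^* = A^T =
[[0, -3],
 [0, 2],
 [3, 0]]

For real matrices with standard dot products, the defining identity <Ax, y> = <x, A^* y> gives (Ax)^T y = x^T (A^*) y, i.e. x^T A^T y = x^T (A^*) y. Since this holds for all x, y, we must have A^* = A^T. Therefore
A^* =
[[0, -3],
 [0, 2],
 [3, 0]].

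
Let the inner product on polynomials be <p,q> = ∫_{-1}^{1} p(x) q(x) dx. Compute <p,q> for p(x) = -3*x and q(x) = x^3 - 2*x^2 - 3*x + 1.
<p,q> = 24/5

Expand the product: p(x)·q(x) = -3*x^4 + 6*x^3 + 9*x^2 - 3*x.
∫_{-1}^{1} of each monomial x^k gives [2/(k+1) if k even, 0 if k odd]. Integrating term-by-term (or equivalently evaluating the antiderivative F(x) = -3*x^5/5 + 3*x^4/2 + 3*x^3 - 3*x^2/2 at the endpoints):
  F(1) − F(−1) = 12/5 − (-12/5) = 24/5.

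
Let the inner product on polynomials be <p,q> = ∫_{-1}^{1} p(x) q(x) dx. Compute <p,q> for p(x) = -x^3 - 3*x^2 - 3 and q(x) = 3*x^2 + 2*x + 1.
<p,q> = -92/5

Expand the product: p(x)·q(x) = -3*x^5 - 11*x^4 - 7*x^3 - 12*x^2 - 6*x - 3.
∫_{-1}^{1} of each monomial x^k gives [2/(k+1) if k even, 0 if k odd]. Integrating term-by-term (or equivalently evaluating the antiderivative F(x) = -x^6/2 - 11*x^5/5 - 7*x^4/4 - 4*x^3 - 3*x^2 - 3*x at the endpoints):
  F(1) − F(−1) = -289/20 − (79/20) = -92/5.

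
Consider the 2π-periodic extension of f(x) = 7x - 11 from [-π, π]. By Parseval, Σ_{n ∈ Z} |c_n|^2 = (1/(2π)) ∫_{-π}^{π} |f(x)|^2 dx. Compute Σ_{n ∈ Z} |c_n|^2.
Σ |c_n|^2 = 49π^2/3 + 121

Expand and integrate term by term over [-π, π]:
  ∫ (7x)^2 dx = 49·(2π^3/3); ∫ 2·7·(-11)·x dx = 0 (odd integrand); ∫ (-11)^2 dx = 121·2π.
So (1/(2π)) ∫_{-π}^{π} (7x - 11)^2 dx = 49π^2/3 + 121 = 49π^2/3 + 121.
Parseval ⇒ Σ |c_n|^2 = 49π^2/3 + 121.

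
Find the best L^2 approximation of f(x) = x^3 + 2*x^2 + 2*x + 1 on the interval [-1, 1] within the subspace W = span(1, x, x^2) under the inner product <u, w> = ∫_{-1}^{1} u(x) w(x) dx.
g(x) = 2*x^2 + 13*x/5 + 1

The best approximation g ∈ W is the orthogonal projection of f onto W. Writing g = a_0 + a_1 x + a_2 x^2, the coefficients solve the normal equations G · a = b where
  G_{ij} = <φ_i, φ_j> and b_i = <f, φ_i>, with φ_0 = 1, φ_1 = x, φ_2 = x^2.
G =
  [2, 0, 2/3]
  [0, 2/3, 0]
  [2/3, 0, 2/5],
b = (10/3, 26/15, 22/15).
Solving gives a_0 = 1, a_1 = 13/5, a_2 = 2, so
  g(x) = 2*x^2 + 13*x/5 + 1.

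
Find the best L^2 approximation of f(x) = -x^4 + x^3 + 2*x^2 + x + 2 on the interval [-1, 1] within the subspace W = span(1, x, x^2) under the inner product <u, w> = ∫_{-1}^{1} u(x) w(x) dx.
g(x) = 8*x^2/7 + 8*x/5 + 73/35

The best approximation g ∈ W is the orthogonal projection of f onto W. Writing g = a_0 + a_1 x + a_2 x^2, the coefficients solve the normal equations G · a = b where
  G_{ij} = <φ_i, φ_j> and b_i = <f, φ_i>, with φ_0 = 1, φ_1 = x, φ_2 = x^2.
G =
  [2, 0, 2/3]
  [0, 2/3, 0]
  [2/3, 0, 2/5],
b = (74/15, 16/15, 194/105).
Solving gives a_0 = 73/35, a_1 = 8/5, a_2 = 8/7, so
  g(x) = 8*x^2/7 + 8*x/5 + 73/35.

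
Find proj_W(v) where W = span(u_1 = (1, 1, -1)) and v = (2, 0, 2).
proj_W(v) = (0, 0, 0)

Set up U = [u_1 | ... | u_1] ∈ R^(3×1). The projector onto W = col(U) is P = U (U^T U)^(-1) U^T.
Compute U^T U =
  [3],
and U^T v = (0).
Solve U^T U · c = U^T v for the coefficients: c = (0). The projection is proj_W(v) = U c.
Check: (v - proj_W(v)) · u_1 = 0  (should be 0).
Result: proj_W(v) = (0, 0, 0).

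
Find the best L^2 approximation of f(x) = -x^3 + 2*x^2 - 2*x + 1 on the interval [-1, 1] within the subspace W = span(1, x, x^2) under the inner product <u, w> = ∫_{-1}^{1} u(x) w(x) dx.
g(x) = 2*x^2 - 13*x/5 + 1

The best approximation g ∈ W is the orthogonal projection of f onto W. Writing g = a_0 + a_1 x + a_2 x^2, the coefficients solve the normal equations G · a = b where
  G_{ij} = <φ_i, φ_j> and b_i = <f, φ_i>, with φ_0 = 1, φ_1 = x, φ_2 = x^2.
G =
  [2, 0, 2/3]
  [0, 2/3, 0]
  [2/3, 0, 2/5],
b = (10/3, -26/15, 22/15).
Solving gives a_0 = 1, a_1 = -13/5, a_2 = 2, so
  g(x) = 2*x^2 - 13*x/5 + 1.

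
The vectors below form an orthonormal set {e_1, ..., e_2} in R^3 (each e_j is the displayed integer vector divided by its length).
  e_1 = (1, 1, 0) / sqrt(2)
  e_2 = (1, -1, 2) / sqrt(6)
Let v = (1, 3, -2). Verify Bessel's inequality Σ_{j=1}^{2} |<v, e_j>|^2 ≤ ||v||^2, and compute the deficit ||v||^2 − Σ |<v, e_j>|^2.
Σ |<v, e_j>|^2 = 14; ||v||^2 = 14; deficit = 0

Write each e_j = u_j / sqrt(<u_j, u_j>) where u_j is the displayed integer vector. Then <v, e_j> = <v, u_j> / sqrt(<u_j, u_j>), so |<v, e_j>|^2 = <v, u_j>^2 / <u_j, u_j>.
Coefficients: <v, e_1> = 4/sqrt(2), <v, e_2> = -6/sqrt(6).
Square and sum: Σ |<v, e_j>|^2 = 14.
Compute ||v||^2 = v·v = 14.
Deficit = 14 − 14 = 0 ≥ 0, confirming Bessel's inequality. (The deficit equals ||v − Σ <v,e_j> e_j||^2, the squared distance from v to span{e_j}.)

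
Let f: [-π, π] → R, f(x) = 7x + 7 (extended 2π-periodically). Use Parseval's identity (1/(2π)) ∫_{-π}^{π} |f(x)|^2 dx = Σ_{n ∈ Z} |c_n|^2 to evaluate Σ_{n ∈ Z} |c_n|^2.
Σ |c_n|^2 = 49π^2/3 + 49

Expand and integrate term by term over [-π, π]:
  ∫ (7x)^2 dx = 49·(2π^3/3); ∫ 2·7·(7)·x dx = 0 (odd integrand); ∫ 7^2 dx = 49·2π.
So (1/(2π)) ∫_{-π}^{π} (7x + 7)^2 dx = 49π^2/3 + 49 = 49π^2/3 + 49.
Parseval ⇒ Σ |c_n|^2 = 49π^2/3 + 49.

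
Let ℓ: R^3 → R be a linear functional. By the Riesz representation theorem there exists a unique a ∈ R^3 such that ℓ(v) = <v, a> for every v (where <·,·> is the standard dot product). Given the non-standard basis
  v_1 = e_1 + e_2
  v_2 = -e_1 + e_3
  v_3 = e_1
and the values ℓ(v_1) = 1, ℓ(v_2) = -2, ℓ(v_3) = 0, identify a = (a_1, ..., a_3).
a = (0, 1, -2)

Write a = (a_1, ..., a_3) in the standard basis. For each basis vector v_i, ℓ(v_i) = <v_i, a> is a linear equation in the a_j's. Collect the n equations into a matrix system V a = ℓ, where row i of V is v_i (expressed in the standard basis). Since V is invertible (lower-triangular with 1s on the diagonal, up to permutation), solve by back-substitution:
  V =
[[1, 1, 0],
 [-1, 0, 1],
 [1, 0, 0]]
  V a = (1, -2, 0)
Solving gives a = (0, 1, -2).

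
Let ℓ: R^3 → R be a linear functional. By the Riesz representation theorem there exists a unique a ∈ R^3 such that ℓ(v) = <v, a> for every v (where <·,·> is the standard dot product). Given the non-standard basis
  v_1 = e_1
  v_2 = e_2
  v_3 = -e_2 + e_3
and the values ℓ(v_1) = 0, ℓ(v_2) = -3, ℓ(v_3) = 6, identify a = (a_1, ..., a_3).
a = (0, -3, 3)

Write a = (a_1, ..., a_3) in the standard basis. For each basis vector v_i, ℓ(v_i) = <v_i, a> is a linear equation in the a_j's. Collect the n equations into a matrix system V a = ℓ, where row i of V is v_i (expressed in the standard basis). Since V is invertible (lower-triangular with 1s on the diagonal, up to permutation), solve by back-substitution:
  V =
[[1, 0, 0],
 [0, 1, 0],
 [0, -1, 1]]
  V a = (0, -3, 6)
Solving gives a = (0, -3, 3).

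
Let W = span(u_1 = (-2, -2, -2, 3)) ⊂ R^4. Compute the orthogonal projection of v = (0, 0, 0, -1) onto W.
proj_W(v) = (2/7, 2/7, 2/7, -3/7)

Set up U = [u_1 | ... | u_1] ∈ R^(4×1). The projector onto W = col(U) is P = U (U^T U)^(-1) U^T.
Compute U^T U =
  [21],
and U^T v = (-3).
Solve U^T U · c = U^T v for the coefficients: c = (-1/7). The projection is proj_W(v) = U c.
Check: (v - proj_W(v)) · u_1 = 0  (should be 0).
Result: proj_W(v) = (2/7, 2/7, 2/7, -3/7).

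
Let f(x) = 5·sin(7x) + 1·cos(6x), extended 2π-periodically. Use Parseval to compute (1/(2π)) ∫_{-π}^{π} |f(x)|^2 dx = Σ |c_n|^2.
Σ |c_n|^2 = 13

Expand |f|^2 and use orthogonality of {sin(nx), cos(mx)} on [-π, π]:
  ∫_{-π}^{π} sin(nx)^2 dx = π, ∫ cos(mx)^2 dx = π, and cross terms integrate to 0.
So ∫_{-π}^{π} f(x)^2 dx = 5^2 · π + 1^2 · π = (25 + 1)π.
Divide by 2π: (25 + 1)/2 = 13.
By Parseval, this equals Σ |c_n|^2.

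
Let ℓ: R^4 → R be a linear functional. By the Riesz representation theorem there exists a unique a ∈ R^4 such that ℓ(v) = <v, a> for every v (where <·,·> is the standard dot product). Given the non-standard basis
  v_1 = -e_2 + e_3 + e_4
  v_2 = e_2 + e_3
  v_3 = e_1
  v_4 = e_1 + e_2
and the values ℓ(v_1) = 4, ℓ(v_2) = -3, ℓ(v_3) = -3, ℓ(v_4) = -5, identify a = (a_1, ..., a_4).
a = (-3, -2, -1, 3)

Write a = (a_1, ..., a_4) in the standard basis. For each basis vector v_i, ℓ(v_i) = <v_i, a> is a linear equation in the a_j's. Collect the n equations into a matrix system V a = ℓ, where row i of V is v_i (expressed in the standard basis). Since V is invertible (lower-triangular with 1s on the diagonal, up to permutation), solve by back-substitution:
  V =
[[0, -1, 1, 1],
 [0, 1, 1, 0],
 [1, 0, 0, 0],
 [1, 1, 0, 0]]
  V a = (4, -3, -3, -5)
Solving gives a = (-3, -2, -1, 3).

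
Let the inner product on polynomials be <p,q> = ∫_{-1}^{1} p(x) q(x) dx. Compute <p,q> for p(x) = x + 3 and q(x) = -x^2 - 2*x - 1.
<p,q> = -28/3

Expand the product: p(x)·q(x) = -x^3 - 5*x^2 - 7*x - 3.
∫_{-1}^{1} of each monomial x^k gives [2/(k+1) if k even, 0 if k odd]. Integrating term-by-term (or equivalently evaluating the antiderivative F(x) = -x^4/4 - 5*x^3/3 - 7*x^2/2 - 3*x at the endpoints):
  F(1) − F(−1) = -101/12 − (11/12) = -28/3.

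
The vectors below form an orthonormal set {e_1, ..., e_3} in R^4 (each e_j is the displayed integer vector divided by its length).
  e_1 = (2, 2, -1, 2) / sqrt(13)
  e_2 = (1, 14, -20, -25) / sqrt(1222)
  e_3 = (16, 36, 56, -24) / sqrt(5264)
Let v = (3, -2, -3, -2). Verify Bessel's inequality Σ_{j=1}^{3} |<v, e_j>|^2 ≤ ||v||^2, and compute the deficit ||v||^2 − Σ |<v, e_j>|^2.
Σ |<v, e_j>|^2 = 139/14; ||v||^2 = 26; deficit = 225/14

Write each e_j = u_j / sqrt(<u_j, u_j>) where u_j is the displayed integer vector. Then <v, e_j> = <v, u_j> / sqrt(<u_j, u_j>), so |<v, e_j>|^2 = <v, u_j>^2 / <u_j, u_j>.
Coefficients: <v, e_1> = 1/sqrt(13), <v, e_2> = 85/sqrt(1222), <v, e_3> = -144/sqrt(5264).
Square and sum: Σ |<v, e_j>|^2 = 139/14.
Compute ||v||^2 = v·v = 26.
Deficit = 26 − 139/14 = 225/14 ≥ 0, confirming Bessel's inequality. (The deficit equals ||v − Σ <v,e_j> e_j||^2, the squared distance from v to span{e_j}.)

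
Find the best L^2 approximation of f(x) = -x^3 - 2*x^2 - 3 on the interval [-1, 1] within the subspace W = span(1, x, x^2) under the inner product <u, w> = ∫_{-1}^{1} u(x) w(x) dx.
g(x) = -2*x^2 - 3*x/5 - 3

The best approximation g ∈ W is the orthogonal projection of f onto W. Writing g = a_0 + a_1 x + a_2 x^2, the coefficients solve the normal equations G · a = b where
  G_{ij} = <φ_i, φ_j> and b_i = <f, φ_i>, with φ_0 = 1, φ_1 = x, φ_2 = x^2.
G =
  [2, 0, 2/3]
  [0, 2/3, 0]
  [2/3, 0, 2/5],
b = (-22/3, -2/5, -14/5).
Solving gives a_0 = -3, a_1 = -3/5, a_2 = -2, so
  g(x) = -2*x^2 - 3*x/5 - 3.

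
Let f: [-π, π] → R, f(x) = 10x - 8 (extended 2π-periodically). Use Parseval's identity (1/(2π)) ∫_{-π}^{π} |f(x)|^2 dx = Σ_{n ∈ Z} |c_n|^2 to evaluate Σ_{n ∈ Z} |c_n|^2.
Σ |c_n|^2 = 100π^2/3 + 64

Expand and integrate term by term over [-π, π]:
  ∫ (10x)^2 dx = 100·(2π^3/3); ∫ 2·10·(-8)·x dx = 0 (odd integrand); ∫ (-8)^2 dx = 64·2π.
So (1/(2π)) ∫_{-π}^{π} (10x - 8)^2 dx = 100π^2/3 + 64 = 100π^2/3 + 64.
Parseval ⇒ Σ |c_n|^2 = 100π^2/3 + 64.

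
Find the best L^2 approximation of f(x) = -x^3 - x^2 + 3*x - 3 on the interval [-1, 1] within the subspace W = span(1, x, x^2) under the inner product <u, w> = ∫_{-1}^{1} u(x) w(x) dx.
g(x) = -x^2 + 12*x/5 - 3

The best approximation g ∈ W is the orthogonal projection of f onto W. Writing g = a_0 + a_1 x + a_2 x^2, the coefficients solve the normal equations G · a = b where
  G_{ij} = <φ_i, φ_j> and b_i = <f, φ_i>, with φ_0 = 1, φ_1 = x, φ_2 = x^2.
G =
  [2, 0, 2/3]
  [0, 2/3, 0]
  [2/3, 0, 2/5],
b = (-20/3, 8/5, -12/5).
Solving gives a_0 = -3, a_1 = 12/5, a_2 = -1, so
  g(x) = -x^2 + 12*x/5 - 3.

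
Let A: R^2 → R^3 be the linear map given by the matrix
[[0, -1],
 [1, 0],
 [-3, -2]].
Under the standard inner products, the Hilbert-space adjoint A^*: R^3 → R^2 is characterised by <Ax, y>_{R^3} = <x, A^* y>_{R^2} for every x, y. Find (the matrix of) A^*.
A^* = A^T =
[[0, 1, -3],
 [-1, 0, -2]]

For real matrices with standard dot products, the defining identity <Ax, y> = <x, A^* y> gives (Ax)^T y = x^T (A^*) y, i.e. x^T A^T y = x^T (A^*) y. Since this holds for all x, y, we must have A^* = A^T. Therefore
A^* =
[[0, 1, -3],
 [-1, 0, -2]].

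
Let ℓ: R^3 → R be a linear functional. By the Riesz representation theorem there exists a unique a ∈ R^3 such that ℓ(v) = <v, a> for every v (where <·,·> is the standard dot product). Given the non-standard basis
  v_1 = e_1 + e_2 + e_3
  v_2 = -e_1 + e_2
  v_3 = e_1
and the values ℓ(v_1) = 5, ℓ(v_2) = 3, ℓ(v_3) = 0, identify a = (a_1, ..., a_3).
a = (0, 3, 2)

Write a = (a_1, ..., a_3) in the standard basis. For each basis vector v_i, ℓ(v_i) = <v_i, a> is a linear equation in the a_j's. Collect the n equations into a matrix system V a = ℓ, where row i of V is v_i (expressed in the standard basis). Since V is invertible (lower-triangular with 1s on the diagonal, up to permutation), solve by back-substitution:
  V =
[[1, 1, 1],
 [-1, 1, 0],
 [1, 0, 0]]
  V a = (5, 3, 0)
Solving gives a = (0, 3, 2).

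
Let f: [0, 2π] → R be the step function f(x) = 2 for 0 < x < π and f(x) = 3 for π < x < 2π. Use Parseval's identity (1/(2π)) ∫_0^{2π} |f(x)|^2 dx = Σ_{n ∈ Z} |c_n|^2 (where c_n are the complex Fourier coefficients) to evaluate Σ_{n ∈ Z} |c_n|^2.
Σ |c_n|^2 = 13/2

Parseval equates the L^2 energy of f (normalised by 1/(2π)) with the ℓ^2 sum of its Fourier coefficients: (1/(2π)) ∫_0^{2π} |f|^2 = Σ |c_n|^2.
Compute the left side: (1/(2π)) [∫_0^π 2^2 dx + ∫_π^{2π} 3^2 dx] = (1/(2π)) · (4π + 9π) = (4 + 9)/2 = 13/2.
So Σ_{n ∈ Z} |c_n|^2 = 13/2.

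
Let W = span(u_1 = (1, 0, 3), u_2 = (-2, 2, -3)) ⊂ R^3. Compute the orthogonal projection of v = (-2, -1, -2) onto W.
proj_W(v) = (-32/49, -16/49, -120/49)

Set up U = [u_1 | ... | u_2] ∈ R^(3×2). The projector onto W = col(U) is P = U (U^T U)^(-1) U^T.
Compute U^T U =
  [10, -11]
  [-11, 17],
and U^T v = (-8, 8).
Solve U^T U · c = U^T v for the coefficients: c = (-48/49, -8/49). The projection is proj_W(v) = U c.
Check: (v - proj_W(v)) · u_1 = 0  (should be 0).
Check: (v - proj_W(v)) · u_2 = 0  (should be 0).
Result: proj_W(v) = (-32/49, -16/49, -120/49).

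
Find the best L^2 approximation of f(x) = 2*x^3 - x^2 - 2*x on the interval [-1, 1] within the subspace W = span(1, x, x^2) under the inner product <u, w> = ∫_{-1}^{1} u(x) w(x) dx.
g(x) = -x^2 - 4*x/5

The best approximation g ∈ W is the orthogonal projection of f onto W. Writing g = a_0 + a_1 x + a_2 x^2, the coefficients solve the normal equations G · a = b where
  G_{ij} = <φ_i, φ_j> and b_i = <f, φ_i>, with φ_0 = 1, φ_1 = x, φ_2 = x^2.
G =
  [2, 0, 2/3]
  [0, 2/3, 0]
  [2/3, 0, 2/5],
b = (-2/3, -8/15, -2/5).
Solving gives a_0 = 0, a_1 = -4/5, a_2 = -1, so
  g(x) = -x^2 - 4*x/5.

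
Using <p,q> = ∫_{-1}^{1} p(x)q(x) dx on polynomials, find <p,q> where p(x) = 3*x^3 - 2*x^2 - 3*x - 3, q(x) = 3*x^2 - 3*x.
<p,q> = -6

Expand the product: p(x)·q(x) = 9*x^5 - 15*x^4 - 3*x^3 + 9*x.
∫_{-1}^{1} of each monomial x^k gives [2/(k+1) if k even, 0 if k odd]. Integrating term-by-term (or equivalently evaluating the antiderivative F(x) = 3*x^6/2 - 3*x^5 - 3*x^4/4 + 9*x^2/2 at the endpoints):
  F(1) − F(−1) = 9/4 − (33/4) = -6.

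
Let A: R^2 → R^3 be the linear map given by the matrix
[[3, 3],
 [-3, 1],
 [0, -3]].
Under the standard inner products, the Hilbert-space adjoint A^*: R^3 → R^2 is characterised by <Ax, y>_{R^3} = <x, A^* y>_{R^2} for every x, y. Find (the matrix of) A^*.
A^* = A^T =
[[3, -3, 0],
 [3, 1, -3]]

For real matrices with standard dot products, the defining identity <Ax, y> = <x, A^* y> gives (Ax)^T y = x^T (A^*) y, i.e. x^T A^T y = x^T (A^*) y. Since this holds for all x, y, we must have A^* = A^T. Therefore
A^* =
[[3, -3, 0],
 [3, 1, -3]].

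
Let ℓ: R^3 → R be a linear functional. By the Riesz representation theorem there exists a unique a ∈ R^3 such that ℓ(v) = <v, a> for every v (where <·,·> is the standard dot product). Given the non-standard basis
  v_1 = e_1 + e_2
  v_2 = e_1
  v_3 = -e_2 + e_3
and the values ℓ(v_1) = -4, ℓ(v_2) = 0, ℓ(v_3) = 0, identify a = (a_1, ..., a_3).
a = (0, -4, -4)

Write a = (a_1, ..., a_3) in the standard basis. For each basis vector v_i, ℓ(v_i) = <v_i, a> is a linear equation in the a_j's. Collect the n equations into a matrix system V a = ℓ, where row i of V is v_i (expressed in the standard basis). Since V is invertible (lower-triangular with 1s on the diagonal, up to permutation), solve by back-substitution:
  V =
[[1, 1, 0],
 [1, 0, 0],
 [0, -1, 1]]
  V a = (-4, 0, 0)
Solving gives a = (0, -4, -4).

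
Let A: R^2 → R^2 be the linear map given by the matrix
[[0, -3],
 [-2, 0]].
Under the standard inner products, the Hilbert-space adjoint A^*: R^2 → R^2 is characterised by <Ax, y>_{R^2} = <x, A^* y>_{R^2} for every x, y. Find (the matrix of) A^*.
A^* = A^T =
[[0, -2],
 [-3, 0]]

For real matrices with standard dot products, the defining identity <Ax, y> = <x, A^* y> gives (Ax)^T y = x^T (A^*) y, i.e. x^T A^T y = x^T (A^*) y. Since this holds for all x, y, we must have A^* = A^T. Therefore
A^* =
[[0, -2],
 [-3, 0]].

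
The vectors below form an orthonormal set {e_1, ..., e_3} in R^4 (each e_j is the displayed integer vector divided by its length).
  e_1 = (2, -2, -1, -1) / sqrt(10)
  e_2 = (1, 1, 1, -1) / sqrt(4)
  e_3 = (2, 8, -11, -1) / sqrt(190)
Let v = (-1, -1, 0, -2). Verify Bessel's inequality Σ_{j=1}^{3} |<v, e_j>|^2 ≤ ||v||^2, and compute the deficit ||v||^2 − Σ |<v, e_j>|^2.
Σ |<v, e_j>|^2 = 14/19; ||v||^2 = 6; deficit = 100/19

Write each e_j = u_j / sqrt(<u_j, u_j>) where u_j is the displayed integer vector. Then <v, e_j> = <v, u_j> / sqrt(<u_j, u_j>), so |<v, e_j>|^2 = <v, u_j>^2 / <u_j, u_j>.
Coefficients: <v, e_1> = 2/sqrt(10), <v, e_2> = 0/sqrt(4), <v, e_3> = -8/sqrt(190).
Square and sum: Σ |<v, e_j>|^2 = 14/19.
Compute ||v||^2 = v·v = 6.
Deficit = 6 − 14/19 = 100/19 ≥ 0, confirming Bessel's inequality. (The deficit equals ||v − Σ <v,e_j> e_j||^2, the squared distance from v to span{e_j}.)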